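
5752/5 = 1150 + 2/5 = 1150.40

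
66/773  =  66/773 =0.09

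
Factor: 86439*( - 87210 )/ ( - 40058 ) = 3769172595/20029= 3^4*5^1*17^1 * 19^1*20029^( - 1 )*28813^1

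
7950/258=30+ 35/43 = 30.81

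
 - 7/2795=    - 7/2795  =  - 0.00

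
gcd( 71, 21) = 1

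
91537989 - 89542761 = 1995228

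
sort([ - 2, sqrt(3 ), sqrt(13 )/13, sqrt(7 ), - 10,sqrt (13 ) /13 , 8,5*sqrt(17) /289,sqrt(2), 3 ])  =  [-10 ,-2,5 * sqrt(17 )/289, sqrt(13)/13, sqrt(13 ) /13, sqrt(2) , sqrt(3 ), sqrt(7), 3, 8] 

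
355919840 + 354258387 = 710178227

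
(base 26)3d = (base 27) 3A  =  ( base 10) 91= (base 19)4f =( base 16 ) 5b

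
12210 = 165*74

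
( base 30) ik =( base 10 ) 560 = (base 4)20300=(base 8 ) 1060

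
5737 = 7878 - 2141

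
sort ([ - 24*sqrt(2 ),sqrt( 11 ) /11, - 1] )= [ - 24*sqrt( 2 ), - 1,sqrt( 11 ) /11]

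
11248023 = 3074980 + 8173043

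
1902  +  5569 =7471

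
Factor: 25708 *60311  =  2^2 * 41^1  *1471^1*6427^1 = 1550475188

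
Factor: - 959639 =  - 29^1*33091^1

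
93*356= 33108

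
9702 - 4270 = 5432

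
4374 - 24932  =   - 20558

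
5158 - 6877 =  - 1719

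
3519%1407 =705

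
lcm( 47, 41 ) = 1927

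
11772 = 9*1308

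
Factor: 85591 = 11^1*31^1*251^1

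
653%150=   53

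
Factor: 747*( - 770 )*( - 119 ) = 2^1*3^2*5^1  *  7^2*11^1*17^1*83^1=68447610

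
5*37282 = 186410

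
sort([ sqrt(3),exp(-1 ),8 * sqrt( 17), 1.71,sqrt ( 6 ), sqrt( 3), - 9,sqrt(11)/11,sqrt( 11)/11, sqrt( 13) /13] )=[-9,sqrt( 13 )/13,  sqrt( 11 )/11,sqrt( 11 )/11, exp( - 1), 1.71, sqrt(3),sqrt(3), sqrt( 6 ), 8*sqrt( 17) ] 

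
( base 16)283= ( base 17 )23E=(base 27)NM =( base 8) 1203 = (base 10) 643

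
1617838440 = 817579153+800259287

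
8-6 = 2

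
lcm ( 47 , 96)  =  4512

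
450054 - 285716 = 164338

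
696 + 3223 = 3919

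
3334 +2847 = 6181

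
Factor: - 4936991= - 199^1*24809^1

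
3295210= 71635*46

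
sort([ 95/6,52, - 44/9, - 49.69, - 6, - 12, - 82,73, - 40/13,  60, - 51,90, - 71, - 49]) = [- 82 ,-71, - 51 ,  -  49.69, - 49, - 12, - 6,-44/9, - 40/13,95/6,52,60, 73, 90 ] 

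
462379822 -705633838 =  - 243254016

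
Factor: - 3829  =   - 7^1*547^1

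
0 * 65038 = 0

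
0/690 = 0 = 0.00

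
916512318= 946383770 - 29871452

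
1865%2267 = 1865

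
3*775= 2325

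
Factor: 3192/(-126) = -2^2* 3^ ( - 1)*19^1  =  - 76/3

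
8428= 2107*4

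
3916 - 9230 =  - 5314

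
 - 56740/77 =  - 56740/77 = - 736.88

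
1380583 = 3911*353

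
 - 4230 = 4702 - 8932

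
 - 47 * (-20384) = 958048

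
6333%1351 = 929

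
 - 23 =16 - 39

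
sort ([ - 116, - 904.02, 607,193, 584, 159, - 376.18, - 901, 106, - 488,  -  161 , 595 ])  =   [ - 904.02, - 901, - 488 ,-376.18, -161, - 116, 106,159, 193,584,595, 607 ]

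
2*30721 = 61442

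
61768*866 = 53491088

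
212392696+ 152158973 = 364551669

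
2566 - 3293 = -727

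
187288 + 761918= 949206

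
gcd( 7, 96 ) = 1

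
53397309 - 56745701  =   - 3348392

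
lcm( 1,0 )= 0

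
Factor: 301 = 7^1*43^1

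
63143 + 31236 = 94379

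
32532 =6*5422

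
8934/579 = 15 + 83/193 = 15.43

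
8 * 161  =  1288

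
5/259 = 5/259 = 0.02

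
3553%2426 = 1127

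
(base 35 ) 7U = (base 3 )101012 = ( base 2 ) 100010011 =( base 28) 9N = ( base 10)275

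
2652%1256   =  140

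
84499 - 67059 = 17440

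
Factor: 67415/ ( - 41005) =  - 97/59 =- 59^ ( - 1)*97^1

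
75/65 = 15/13 = 1.15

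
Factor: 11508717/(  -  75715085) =-3^1*5^(  -  1 )*11^1*23^1 * 29^( - 1)*59^1*113^( - 1)*257^1*4621^( - 1 ) 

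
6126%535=241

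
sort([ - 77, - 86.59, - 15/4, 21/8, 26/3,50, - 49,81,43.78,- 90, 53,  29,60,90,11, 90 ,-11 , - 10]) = [-90, - 86.59,-77, - 49, - 11,-10, - 15/4 , 21/8,  26/3,  11 , 29,43.78 , 50,  53 , 60,  81, 90, 90 ] 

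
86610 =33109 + 53501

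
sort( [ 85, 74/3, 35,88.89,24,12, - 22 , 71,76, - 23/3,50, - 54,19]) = [ - 54, - 22,-23/3,12,19,24,74/3,35, 50,71,  76,85,88.89]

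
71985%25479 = 21027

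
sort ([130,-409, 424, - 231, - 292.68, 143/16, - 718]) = [ - 718, - 409,-292.68,-231, 143/16, 130, 424 ] 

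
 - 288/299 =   -  288/299 = - 0.96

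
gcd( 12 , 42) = 6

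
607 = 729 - 122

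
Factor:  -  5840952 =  - 2^3*3^1*13^1*97^1*193^1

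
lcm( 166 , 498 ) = 498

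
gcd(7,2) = 1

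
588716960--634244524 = 1222961484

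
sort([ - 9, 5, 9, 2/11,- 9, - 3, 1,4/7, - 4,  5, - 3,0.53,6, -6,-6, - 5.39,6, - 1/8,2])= [ - 9,-9 , -6,-6, -5.39 ,-4,-3,-3, - 1/8,2/11,0.53, 4/7,1,2,5,5,6,6,9]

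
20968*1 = 20968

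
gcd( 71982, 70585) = 1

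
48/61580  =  12/15395 = 0.00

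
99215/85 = 1167+4/17 = 1167.24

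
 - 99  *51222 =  - 5070978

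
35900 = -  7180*(- 5) 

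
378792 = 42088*9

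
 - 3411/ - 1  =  3411 + 0/1 = 3411.00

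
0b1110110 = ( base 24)4m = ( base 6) 314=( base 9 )141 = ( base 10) 118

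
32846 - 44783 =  - 11937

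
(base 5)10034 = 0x284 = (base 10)644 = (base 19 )1EH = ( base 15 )2CE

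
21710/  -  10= - 2171 + 0/1=- 2171.00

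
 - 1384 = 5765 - 7149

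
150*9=1350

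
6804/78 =87 + 3/13 = 87.23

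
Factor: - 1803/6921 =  - 601/2307= - 3^( - 1)*601^1*769^(-1) 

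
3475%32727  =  3475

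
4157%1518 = 1121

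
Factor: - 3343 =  - 3343^1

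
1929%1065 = 864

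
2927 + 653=3580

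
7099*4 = 28396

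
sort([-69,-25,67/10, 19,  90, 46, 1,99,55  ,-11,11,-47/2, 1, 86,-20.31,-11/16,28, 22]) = [ - 69,  -  25, - 47/2,-20.31,-11, - 11/16, 1, 1,67/10, 11, 19 , 22, 28, 46 , 55, 86, 90 , 99]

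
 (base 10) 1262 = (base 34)134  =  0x4ee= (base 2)10011101110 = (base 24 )24E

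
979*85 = 83215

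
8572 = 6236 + 2336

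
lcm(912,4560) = 4560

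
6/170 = 3/85 = 0.04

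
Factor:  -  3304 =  - 2^3*7^1*59^1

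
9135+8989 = 18124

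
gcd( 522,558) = 18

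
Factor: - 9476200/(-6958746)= 2^2*3^( - 2 )*5^2*17^(  -  1 )*22741^( - 1 )*47381^1 = 4738100/3479373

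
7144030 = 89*80270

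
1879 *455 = 854945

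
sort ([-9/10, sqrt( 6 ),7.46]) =[ - 9/10,  sqrt( 6 ), 7.46 ] 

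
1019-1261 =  - 242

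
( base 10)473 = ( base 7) 1244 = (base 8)731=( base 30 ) FN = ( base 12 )335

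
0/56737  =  0 = 0.00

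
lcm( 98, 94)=4606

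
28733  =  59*487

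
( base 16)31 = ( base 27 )1m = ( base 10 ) 49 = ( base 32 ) 1H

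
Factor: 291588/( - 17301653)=- 2^2*3^1* 11^1*47^2*17301653^( - 1 )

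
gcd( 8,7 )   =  1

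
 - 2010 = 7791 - 9801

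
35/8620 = 7/1724 = 0.00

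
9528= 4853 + 4675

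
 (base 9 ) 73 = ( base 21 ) 33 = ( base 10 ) 66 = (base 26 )2e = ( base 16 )42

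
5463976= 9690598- 4226622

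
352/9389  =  352/9389=0.04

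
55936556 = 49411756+6524800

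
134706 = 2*67353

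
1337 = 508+829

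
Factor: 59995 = 5^1 * 13^2 * 71^1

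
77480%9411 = 2192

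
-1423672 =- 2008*709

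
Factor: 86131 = 86131^1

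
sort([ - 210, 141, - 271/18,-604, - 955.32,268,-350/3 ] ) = [ -955.32, -604,-210, - 350/3,  -  271/18,141, 268]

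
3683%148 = 131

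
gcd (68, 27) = 1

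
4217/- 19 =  - 222+1/19 = -221.95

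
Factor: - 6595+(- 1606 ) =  - 8201 = - 59^1*139^1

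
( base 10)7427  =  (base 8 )16403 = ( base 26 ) APH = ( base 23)E0L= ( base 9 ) 11162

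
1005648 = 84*11972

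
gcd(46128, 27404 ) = 124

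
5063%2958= 2105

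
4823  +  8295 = 13118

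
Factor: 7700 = 2^2*5^2*7^1 * 11^1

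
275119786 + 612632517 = 887752303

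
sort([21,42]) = [ 21,42 ] 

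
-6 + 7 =1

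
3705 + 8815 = 12520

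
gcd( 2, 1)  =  1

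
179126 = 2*89563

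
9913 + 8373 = 18286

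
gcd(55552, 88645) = 1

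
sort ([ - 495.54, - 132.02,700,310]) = [ - 495.54, - 132.02,310, 700]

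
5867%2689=489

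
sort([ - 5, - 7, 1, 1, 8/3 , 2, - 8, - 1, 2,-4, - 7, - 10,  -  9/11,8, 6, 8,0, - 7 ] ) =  [ - 10, - 8, -7,  -  7, - 7, - 5, - 4, - 1,  -  9/11, 0, 1, 1,2 , 2,8/3, 6 , 8,8 ] 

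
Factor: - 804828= - 2^2*3^1*47^1 * 1427^1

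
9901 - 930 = 8971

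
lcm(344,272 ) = 11696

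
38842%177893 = 38842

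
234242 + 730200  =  964442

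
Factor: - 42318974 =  -2^1*21159487^1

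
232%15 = 7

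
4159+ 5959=10118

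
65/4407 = 5/339 = 0.01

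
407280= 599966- 192686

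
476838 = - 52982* ( - 9)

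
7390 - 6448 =942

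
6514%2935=644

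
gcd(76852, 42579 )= 1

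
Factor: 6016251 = 3^1*2005417^1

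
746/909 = 746/909 = 0.82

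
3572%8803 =3572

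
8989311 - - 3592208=12581519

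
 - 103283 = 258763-362046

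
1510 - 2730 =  - 1220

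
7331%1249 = 1086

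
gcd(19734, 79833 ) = 897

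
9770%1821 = 665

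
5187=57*91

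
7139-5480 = 1659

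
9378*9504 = 89128512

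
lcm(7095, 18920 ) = 56760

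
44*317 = 13948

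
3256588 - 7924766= -4668178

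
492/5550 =82/925 =0.09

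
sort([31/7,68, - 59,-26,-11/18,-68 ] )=[ - 68, - 59, - 26,  -  11/18,31/7 , 68 ] 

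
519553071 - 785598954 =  - 266045883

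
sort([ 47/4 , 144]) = [ 47/4, 144]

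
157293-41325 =115968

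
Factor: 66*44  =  2^3*3^1 * 11^2 = 2904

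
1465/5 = 293 = 293.00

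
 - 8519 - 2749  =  -11268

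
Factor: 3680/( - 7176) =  - 20/39 = - 2^2*3^(-1)*5^1*13^( - 1)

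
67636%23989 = 19658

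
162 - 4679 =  - 4517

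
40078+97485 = 137563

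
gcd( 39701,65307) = 1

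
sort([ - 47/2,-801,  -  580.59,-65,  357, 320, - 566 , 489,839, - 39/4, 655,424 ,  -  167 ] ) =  [ - 801, - 580.59,-566,  -  167, - 65 , - 47/2, - 39/4,320, 357, 424, 489 , 655, 839 ]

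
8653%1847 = 1265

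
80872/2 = 40436 = 40436.00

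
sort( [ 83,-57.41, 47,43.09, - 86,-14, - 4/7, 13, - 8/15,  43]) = [ - 86 ,-57.41, - 14,  -  4/7, - 8/15, 13,  43 , 43.09,  47, 83 ] 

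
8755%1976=851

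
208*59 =12272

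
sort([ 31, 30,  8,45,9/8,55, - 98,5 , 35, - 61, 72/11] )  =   [ - 98, - 61,9/8 , 5, 72/11,8,30, 31, 35,45,55] 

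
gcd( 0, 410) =410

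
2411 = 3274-863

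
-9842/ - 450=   21 + 196/225 = 21.87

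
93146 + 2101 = 95247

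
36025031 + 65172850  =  101197881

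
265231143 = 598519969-333288826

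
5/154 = 5/154  =  0.03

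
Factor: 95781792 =2^5*3^1*997727^1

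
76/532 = 1/7 = 0.14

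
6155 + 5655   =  11810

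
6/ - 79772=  - 1 + 39883/39886=- 0.00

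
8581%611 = 27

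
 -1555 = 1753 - 3308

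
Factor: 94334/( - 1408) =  - 47167/704 = - 2^( - 6)*11^ ( - 1 )*101^1*467^1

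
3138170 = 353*8890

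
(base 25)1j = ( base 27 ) 1h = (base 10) 44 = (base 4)230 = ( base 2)101100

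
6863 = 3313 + 3550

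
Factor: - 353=-353^1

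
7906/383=7906/383 = 20.64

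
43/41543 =43/41543=0.00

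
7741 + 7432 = 15173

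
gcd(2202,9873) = 3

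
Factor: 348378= 2^1*3^1*31^1 *1873^1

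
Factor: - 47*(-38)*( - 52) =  - 2^3*13^1*19^1*47^1 = - 92872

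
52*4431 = 230412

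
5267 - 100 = 5167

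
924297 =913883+10414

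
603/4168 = 603/4168=0.14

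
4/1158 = 2/579= 0.00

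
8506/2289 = 3 + 1639/2289 = 3.72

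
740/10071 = 740/10071 = 0.07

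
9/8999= 9/8999 = 0.00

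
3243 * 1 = 3243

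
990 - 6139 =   -  5149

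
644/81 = 7 + 77/81=7.95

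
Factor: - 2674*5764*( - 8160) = 125769557760 = 2^8*3^1*5^1 * 7^1*11^1*17^1*131^1* 191^1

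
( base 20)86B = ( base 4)310003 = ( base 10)3331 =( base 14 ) 12dd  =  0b110100000011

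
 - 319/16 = -20 + 1/16 =- 19.94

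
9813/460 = 21+153/460 = 21.33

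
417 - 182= 235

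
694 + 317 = 1011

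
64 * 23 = 1472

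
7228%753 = 451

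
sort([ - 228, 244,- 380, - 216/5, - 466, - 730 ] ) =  [-730, - 466, - 380, - 228, - 216/5, 244 ] 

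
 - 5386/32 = -169 + 11/16 = -168.31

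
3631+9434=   13065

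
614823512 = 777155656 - 162332144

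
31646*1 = 31646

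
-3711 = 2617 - 6328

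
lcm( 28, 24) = 168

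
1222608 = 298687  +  923921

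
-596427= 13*( - 45879)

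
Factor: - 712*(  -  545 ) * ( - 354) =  - 2^4* 3^1*5^1*59^1*89^1*109^1 = - 137366160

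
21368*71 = 1517128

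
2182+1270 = 3452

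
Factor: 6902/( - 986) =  - 7=- 7^1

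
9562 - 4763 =4799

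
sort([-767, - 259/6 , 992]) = [-767, - 259/6,992]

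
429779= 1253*343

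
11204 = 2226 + 8978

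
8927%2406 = 1709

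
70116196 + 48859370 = 118975566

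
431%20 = 11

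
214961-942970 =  - 728009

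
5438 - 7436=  - 1998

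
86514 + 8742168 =8828682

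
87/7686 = 29/2562 = 0.01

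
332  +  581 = 913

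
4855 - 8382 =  - 3527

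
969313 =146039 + 823274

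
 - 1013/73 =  - 1013/73  =  - 13.88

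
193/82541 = 193/82541= 0.00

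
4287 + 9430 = 13717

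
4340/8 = 1085/2 = 542.50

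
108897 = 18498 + 90399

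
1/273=1/273 = 0.00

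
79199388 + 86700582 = 165899970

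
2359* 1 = 2359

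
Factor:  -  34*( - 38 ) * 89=2^2*17^1*19^1*89^1 = 114988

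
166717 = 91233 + 75484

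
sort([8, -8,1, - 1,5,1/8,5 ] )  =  [ - 8,-1 , 1/8,1,5,5 , 8]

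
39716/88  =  451 + 7/22= 451.32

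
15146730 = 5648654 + 9498076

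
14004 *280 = 3921120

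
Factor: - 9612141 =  - 3^1 * 7^1*11^1*41611^1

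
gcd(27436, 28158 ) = 722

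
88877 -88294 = 583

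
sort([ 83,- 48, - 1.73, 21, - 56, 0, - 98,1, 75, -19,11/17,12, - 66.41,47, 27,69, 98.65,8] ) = [ - 98, -66.41, -56, - 48 , - 19, - 1.73, 0, 11/17,1, 8,12, 21,27, 47, 69,  75 , 83,98.65]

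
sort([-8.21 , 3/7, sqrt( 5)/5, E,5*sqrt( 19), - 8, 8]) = [-8.21,-8, 3/7, sqrt ( 5 )/5,  E,8, 5* sqrt (19)]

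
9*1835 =16515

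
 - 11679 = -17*687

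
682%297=88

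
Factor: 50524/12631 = 4 = 2^2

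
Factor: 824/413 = 2^3*7^( - 1)*59^ (  -  1)*103^1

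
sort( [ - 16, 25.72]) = [ - 16,25.72]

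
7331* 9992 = 73251352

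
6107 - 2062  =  4045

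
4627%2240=147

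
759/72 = 253/24 = 10.54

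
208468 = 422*494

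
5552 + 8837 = 14389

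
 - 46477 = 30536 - 77013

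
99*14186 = 1404414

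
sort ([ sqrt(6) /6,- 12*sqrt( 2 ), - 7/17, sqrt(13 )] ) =[ - 12 * sqrt( 2 ),-7/17, sqrt(6) /6,sqrt(13)] 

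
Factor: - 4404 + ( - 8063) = -12467 = -7^1* 13^1*137^1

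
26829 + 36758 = 63587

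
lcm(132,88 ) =264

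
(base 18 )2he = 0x3c8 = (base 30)128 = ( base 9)1285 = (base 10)968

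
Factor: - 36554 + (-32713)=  - 69267= - 3^1*11^1*2099^1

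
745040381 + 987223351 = 1732263732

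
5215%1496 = 727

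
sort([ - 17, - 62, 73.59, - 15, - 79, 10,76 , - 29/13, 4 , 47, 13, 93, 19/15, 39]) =[ - 79, - 62, - 17, - 15, - 29/13,19/15, 4, 10, 13, 39, 47,  73.59,76 , 93]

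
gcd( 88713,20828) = 1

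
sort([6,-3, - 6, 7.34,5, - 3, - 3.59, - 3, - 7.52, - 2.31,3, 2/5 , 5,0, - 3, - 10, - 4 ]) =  [ - 10 , - 7.52, - 6,  -  4,-3.59, - 3,-3, - 3, - 3, - 2.31,0, 2/5, 3 , 5, 5, 6,7.34 ]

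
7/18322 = 7/18322 = 0.00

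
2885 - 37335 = -34450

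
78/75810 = 13/12635 = 0.00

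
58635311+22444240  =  81079551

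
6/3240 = 1/540 = 0.00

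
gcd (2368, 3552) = 1184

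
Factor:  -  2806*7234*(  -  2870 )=58256993480 = 2^3 * 5^1 * 7^1*23^1 * 41^1*61^1*3617^1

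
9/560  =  9/560 = 0.02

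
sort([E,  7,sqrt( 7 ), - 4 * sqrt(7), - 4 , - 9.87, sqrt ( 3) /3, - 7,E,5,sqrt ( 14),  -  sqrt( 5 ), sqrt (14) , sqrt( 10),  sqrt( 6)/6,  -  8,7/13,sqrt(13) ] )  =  [ - 4*sqrt( 7), - 9.87, - 8,- 7, - 4,- sqrt( 5),sqrt( 6 ) /6 , 7/13 , sqrt( 3 )/3 , sqrt( 7 ),E, E,sqrt ( 10 ),sqrt( 13), sqrt( 14 ), sqrt( 14 ), 5, 7 ] 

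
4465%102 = 79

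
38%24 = 14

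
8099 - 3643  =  4456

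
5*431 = 2155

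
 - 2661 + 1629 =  - 1032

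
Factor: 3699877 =53^1*69809^1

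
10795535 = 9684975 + 1110560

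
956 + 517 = 1473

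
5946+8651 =14597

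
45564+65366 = 110930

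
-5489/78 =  - 5489/78 = - 70.37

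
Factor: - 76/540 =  - 19/135 = - 3^(-3 ) * 5^(-1 )*19^1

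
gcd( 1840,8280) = 920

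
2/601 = 2/601 = 0.00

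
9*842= 7578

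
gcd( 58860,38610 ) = 270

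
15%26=15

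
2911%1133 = 645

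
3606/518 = 1803/259 = 6.96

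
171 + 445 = 616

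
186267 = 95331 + 90936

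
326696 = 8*40837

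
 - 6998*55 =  - 384890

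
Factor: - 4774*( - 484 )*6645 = 15354043320 =2^3*3^1*5^1*7^1*11^3*31^1*443^1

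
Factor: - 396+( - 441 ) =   -  837=- 3^3*31^1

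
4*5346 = 21384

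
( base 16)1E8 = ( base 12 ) 348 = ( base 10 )488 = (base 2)111101000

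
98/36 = 2  +  13/18 = 2.72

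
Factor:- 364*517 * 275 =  - 2^2*5^2*7^1*11^2* 13^1*47^1 = - 51751700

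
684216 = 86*7956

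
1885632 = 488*3864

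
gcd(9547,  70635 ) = 1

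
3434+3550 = 6984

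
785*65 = 51025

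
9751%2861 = 1168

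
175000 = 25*7000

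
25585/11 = 25585/11 = 2325.91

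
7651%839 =100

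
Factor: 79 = 79^1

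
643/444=643/444=1.45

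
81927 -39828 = 42099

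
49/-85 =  - 1 + 36/85 =-0.58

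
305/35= 8+5/7 = 8.71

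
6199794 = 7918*783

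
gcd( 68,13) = 1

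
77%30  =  17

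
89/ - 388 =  - 1 +299/388 = - 0.23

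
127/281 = 127/281 = 0.45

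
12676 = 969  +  11707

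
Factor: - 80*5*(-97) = 2^4*5^2*97^1 = 38800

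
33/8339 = 33/8339 = 0.00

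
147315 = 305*483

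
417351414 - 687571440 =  - 270220026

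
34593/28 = 34593/28 = 1235.46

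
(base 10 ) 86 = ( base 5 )321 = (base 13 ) 68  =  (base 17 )51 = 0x56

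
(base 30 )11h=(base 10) 947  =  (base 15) 432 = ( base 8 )1663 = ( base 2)1110110011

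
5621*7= 39347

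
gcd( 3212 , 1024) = 4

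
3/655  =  3/655  =  0.00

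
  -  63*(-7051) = 444213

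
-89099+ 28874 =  -60225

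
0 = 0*2103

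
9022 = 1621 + 7401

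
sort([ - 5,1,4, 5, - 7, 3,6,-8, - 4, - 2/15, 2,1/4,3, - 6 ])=[ - 8, - 7, - 6 , - 5, - 4, - 2/15, 1/4,1,2 , 3,3, 4 , 5, 6]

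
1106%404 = 298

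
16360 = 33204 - 16844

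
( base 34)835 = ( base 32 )94b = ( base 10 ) 9355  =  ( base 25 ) EO5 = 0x248B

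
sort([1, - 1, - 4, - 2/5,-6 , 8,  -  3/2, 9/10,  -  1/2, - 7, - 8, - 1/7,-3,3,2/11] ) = [-8, - 7, - 6, - 4,-3, - 3/2, - 1, - 1/2, - 2/5,- 1/7,2/11,9/10,1,3,8]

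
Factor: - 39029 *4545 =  - 3^2 * 5^1*31^1*101^1 * 1259^1  =  - 177386805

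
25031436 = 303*82612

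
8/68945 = 8/68945 = 0.00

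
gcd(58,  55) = 1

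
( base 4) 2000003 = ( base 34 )731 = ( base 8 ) 20003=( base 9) 12215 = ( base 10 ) 8195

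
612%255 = 102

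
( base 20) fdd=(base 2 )1100010000001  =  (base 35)548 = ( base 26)977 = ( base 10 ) 6273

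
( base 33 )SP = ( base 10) 949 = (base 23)1i6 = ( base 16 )3b5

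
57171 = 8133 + 49038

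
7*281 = 1967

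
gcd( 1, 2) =1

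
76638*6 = 459828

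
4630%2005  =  620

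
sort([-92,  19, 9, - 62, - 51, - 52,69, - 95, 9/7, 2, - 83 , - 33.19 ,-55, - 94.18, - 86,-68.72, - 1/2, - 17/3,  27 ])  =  [ - 95 , - 94.18, - 92, -86, - 83, - 68.72 , - 62, - 55, - 52, -51, - 33.19,-17/3, - 1/2, 9/7, 2, 9,19, 27,69 ]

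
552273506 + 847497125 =1399770631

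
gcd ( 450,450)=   450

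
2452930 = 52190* 47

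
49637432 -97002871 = -47365439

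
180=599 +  -419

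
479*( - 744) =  - 356376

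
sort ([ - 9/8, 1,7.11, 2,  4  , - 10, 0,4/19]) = [ - 10, - 9/8, 0,  4/19,1,2 , 4 , 7.11 ] 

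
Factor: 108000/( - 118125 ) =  - 32/35 =- 2^5*5^( - 1)*7^( - 1)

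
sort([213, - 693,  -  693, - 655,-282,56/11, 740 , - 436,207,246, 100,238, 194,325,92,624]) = [-693,-693,  -  655 ,  -  436, - 282, 56/11, 92,  100, 194,207, 213,238,246,325,624, 740 ] 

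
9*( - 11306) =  - 101754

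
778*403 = 313534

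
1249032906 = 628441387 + 620591519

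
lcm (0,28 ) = 0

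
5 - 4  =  1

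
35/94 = 35/94 = 0.37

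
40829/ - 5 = -40829/5 = - 8165.80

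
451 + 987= 1438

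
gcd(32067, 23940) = 63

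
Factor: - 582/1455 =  - 2/5= - 2^1*5^( - 1)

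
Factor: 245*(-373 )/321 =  - 3^ ( - 1)*5^1*7^2  *  107^(  -  1 )*373^1= - 91385/321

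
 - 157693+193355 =35662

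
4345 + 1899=6244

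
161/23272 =161/23272 = 0.01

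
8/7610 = 4/3805 = 0.00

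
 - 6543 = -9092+2549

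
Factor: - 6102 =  - 2^1 * 3^3 * 113^1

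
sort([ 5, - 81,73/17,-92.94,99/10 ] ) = [ - 92.94,  -  81,73/17,5, 99/10 ] 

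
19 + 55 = 74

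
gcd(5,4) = 1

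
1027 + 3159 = 4186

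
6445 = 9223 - 2778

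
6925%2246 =187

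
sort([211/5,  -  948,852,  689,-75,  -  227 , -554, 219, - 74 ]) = [  -  948,- 554,  -  227,  -  75, - 74,  211/5, 219 , 689,852 ]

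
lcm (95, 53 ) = 5035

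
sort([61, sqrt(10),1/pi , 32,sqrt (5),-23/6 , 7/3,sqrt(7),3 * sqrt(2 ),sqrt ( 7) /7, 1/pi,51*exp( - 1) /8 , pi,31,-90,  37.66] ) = [ - 90, - 23/6,1/pi,1/pi,sqrt( 7 ) /7,sqrt(5 ),7/3,51*exp ( - 1 )/8,sqrt( 7 ), pi , sqrt (10), 3* sqrt ( 2),31,32 , 37.66,61]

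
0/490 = 0 = 0.00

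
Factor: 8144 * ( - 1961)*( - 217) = 2^4*7^1*31^1*37^1 * 53^1*509^1 = 3465573328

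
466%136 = 58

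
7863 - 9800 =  - 1937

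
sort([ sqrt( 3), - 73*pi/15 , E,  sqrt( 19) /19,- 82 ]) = [ - 82,-73 * pi/15,sqrt ( 19 )/19, sqrt( 3 ) , E]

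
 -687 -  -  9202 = 8515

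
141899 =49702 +92197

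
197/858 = 197/858 = 0.23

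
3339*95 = 317205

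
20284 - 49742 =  - 29458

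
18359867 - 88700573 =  - 70340706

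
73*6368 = 464864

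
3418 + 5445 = 8863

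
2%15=2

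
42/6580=3/470= 0.01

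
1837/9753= 1837/9753   =  0.19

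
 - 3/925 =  - 3/925 = - 0.00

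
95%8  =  7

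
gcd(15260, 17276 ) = 28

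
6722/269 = 6722/269 = 24.99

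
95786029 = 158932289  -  63146260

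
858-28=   830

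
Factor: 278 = 2^1*139^1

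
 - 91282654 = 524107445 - 615390099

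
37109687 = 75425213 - 38315526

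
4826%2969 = 1857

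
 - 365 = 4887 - 5252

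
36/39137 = 36/39137 = 0.00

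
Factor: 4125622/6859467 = 2^1*3^(-2)*19^1*37^( - 1)*151^1*719^1*20599^( - 1)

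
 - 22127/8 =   -  2766 + 1/8  =  - 2765.88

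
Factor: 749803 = 749803^1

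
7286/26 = 3643/13 = 280.23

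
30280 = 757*40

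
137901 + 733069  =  870970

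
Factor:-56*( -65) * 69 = 251160 = 2^3*3^1 * 5^1 * 7^1*13^1 * 23^1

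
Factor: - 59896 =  - 2^3*7487^1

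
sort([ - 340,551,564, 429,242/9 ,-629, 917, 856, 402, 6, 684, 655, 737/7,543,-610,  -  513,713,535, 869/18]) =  [-629,-610,-513, - 340, 6,  242/9, 869/18, 737/7  ,  402, 429, 535,543, 551 , 564,655, 684, 713, 856, 917] 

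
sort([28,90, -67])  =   [ - 67,28,  90] 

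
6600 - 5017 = 1583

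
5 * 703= 3515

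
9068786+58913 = 9127699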